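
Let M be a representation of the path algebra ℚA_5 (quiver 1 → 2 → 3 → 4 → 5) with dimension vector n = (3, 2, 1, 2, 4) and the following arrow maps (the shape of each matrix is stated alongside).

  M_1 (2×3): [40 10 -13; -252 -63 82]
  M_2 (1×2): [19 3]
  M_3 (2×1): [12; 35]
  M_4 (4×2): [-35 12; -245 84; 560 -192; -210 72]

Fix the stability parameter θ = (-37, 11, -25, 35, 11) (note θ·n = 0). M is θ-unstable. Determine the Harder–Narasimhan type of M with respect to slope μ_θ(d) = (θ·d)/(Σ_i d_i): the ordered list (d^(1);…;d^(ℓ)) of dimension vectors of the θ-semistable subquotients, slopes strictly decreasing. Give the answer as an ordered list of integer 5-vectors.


Via rank(M_{q-1}∘⋯∘M_p): M ≅ I[1,1], I[1,2], I[1,4], I[4,5], I[5,5]^3.
μ_θ-semistable layers: μ^(1)=35; μ^(2)=23; μ^(3)=11; μ^(4)=-7; μ^(5)=-37

((0, 0, 0, 1, 0); (0, 0, 0, 1, 1); (0, 1, 0, 0, 3); (0, 1, 1, 0, 0); (3, 0, 0, 0, 0))


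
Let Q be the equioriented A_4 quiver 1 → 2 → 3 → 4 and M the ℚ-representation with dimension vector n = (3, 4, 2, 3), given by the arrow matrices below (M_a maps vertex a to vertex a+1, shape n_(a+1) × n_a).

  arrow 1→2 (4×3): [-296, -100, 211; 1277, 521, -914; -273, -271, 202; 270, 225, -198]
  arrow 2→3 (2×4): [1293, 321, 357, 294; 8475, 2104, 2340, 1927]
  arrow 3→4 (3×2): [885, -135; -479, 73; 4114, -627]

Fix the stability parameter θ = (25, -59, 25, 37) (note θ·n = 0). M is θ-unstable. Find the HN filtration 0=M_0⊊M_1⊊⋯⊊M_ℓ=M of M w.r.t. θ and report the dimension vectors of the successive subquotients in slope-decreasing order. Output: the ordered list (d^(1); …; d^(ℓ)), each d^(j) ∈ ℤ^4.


Via rank(M_{q-1}∘⋯∘M_p): M ≅ I[1,2], I[1,4]^2, I[2,2], I[4,4].
μ_θ-semistable layers: μ^(1)=37; μ^(2)=25; μ^(3)=-17; μ^(4)=-59

((0, 0, 0, 3); (0, 0, 2, 0); (3, 3, 0, 0); (0, 1, 0, 0))


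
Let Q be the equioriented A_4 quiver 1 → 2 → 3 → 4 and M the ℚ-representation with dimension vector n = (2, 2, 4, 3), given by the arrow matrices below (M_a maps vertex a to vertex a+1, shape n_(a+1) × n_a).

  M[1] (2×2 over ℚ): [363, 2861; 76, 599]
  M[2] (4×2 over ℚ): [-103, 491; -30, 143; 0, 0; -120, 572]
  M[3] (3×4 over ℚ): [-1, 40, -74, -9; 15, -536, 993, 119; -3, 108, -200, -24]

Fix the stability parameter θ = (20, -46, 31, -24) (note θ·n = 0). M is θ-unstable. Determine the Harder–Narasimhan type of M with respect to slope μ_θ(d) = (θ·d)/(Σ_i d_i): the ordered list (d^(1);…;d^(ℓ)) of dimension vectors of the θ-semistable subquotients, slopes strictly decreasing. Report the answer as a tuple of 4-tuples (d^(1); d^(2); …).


Barcode: M ≅ I[1,3], I[1,4], I[3,4]^2. HN layers by μ_θ (3 steps, strictly decreasing):
  μ^(1)=31; μ^(2)=7/2; μ^(3)=-13

((0, 0, 1, 0); (0, 0, 3, 3); (2, 2, 0, 0))


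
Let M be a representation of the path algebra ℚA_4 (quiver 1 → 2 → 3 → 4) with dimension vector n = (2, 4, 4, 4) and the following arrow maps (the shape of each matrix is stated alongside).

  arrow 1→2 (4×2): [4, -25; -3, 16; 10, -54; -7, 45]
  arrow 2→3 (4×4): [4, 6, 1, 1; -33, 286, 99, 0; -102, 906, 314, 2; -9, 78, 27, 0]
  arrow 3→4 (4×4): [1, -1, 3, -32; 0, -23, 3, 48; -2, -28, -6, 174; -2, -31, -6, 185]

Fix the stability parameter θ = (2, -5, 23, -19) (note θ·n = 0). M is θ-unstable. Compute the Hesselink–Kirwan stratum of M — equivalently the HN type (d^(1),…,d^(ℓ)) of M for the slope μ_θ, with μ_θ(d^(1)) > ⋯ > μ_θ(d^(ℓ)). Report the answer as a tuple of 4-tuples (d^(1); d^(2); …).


Barcode: M ≅ I[1,4]^2, I[2,2], I[2,3], I[3,4], I[4,4]. HN layers by μ_θ (5 steps, strictly decreasing):
  μ^(1)=23; μ^(2)=2; μ^(3)=-3/2; μ^(4)=-5; μ^(5)=-19

((0, 0, 1, 0); (0, 0, 3, 3); (2, 2, 0, 0); (0, 2, 0, 0); (0, 0, 0, 1))


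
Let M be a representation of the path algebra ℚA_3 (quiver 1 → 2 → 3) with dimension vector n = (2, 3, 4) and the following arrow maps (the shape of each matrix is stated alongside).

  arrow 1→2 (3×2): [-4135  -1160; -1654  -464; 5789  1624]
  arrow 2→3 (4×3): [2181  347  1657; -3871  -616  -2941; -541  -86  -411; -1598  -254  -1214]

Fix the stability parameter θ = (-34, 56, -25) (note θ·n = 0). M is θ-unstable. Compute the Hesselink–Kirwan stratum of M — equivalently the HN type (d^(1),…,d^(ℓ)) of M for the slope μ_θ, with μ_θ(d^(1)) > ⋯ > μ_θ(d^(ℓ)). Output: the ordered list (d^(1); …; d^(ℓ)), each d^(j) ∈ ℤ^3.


Via rank(M_{q-1}∘⋯∘M_p): M ≅ I[1,1], I[1,2], I[2,3]^2, I[3,3]^2.
μ_θ-semistable layers: μ^(1)=56; μ^(2)=31/2; μ^(3)=-25; μ^(4)=-34

((0, 1, 0); (0, 2, 2); (0, 0, 2); (2, 0, 0))


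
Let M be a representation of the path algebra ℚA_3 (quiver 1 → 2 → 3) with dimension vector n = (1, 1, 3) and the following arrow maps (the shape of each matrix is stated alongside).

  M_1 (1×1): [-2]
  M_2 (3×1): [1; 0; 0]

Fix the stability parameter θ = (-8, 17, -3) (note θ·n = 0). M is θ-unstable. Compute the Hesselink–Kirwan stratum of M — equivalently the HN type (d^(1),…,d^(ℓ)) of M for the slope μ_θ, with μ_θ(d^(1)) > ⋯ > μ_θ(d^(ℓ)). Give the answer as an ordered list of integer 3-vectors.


Via rank(M_{q-1}∘⋯∘M_p): M ≅ I[1,3], I[3,3]^2.
μ_θ-semistable layers: μ^(1)=7; μ^(2)=-3; μ^(3)=-8

((0, 1, 1); (0, 0, 2); (1, 0, 0))


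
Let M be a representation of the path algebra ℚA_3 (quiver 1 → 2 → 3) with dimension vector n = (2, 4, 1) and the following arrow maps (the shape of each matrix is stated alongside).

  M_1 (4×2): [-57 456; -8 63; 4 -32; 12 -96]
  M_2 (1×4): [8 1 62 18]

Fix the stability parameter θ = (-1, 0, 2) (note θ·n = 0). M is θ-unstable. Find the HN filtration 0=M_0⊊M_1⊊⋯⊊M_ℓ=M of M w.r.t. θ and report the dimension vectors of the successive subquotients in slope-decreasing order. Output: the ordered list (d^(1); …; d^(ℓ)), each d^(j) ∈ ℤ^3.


Barcode: M ≅ I[1,2], I[1,3], I[2,2]^2. HN layers by μ_θ (3 steps, strictly decreasing):
  μ^(1)=2; μ^(2)=0; μ^(3)=-1

((0, 0, 1); (0, 4, 0); (2, 0, 0))


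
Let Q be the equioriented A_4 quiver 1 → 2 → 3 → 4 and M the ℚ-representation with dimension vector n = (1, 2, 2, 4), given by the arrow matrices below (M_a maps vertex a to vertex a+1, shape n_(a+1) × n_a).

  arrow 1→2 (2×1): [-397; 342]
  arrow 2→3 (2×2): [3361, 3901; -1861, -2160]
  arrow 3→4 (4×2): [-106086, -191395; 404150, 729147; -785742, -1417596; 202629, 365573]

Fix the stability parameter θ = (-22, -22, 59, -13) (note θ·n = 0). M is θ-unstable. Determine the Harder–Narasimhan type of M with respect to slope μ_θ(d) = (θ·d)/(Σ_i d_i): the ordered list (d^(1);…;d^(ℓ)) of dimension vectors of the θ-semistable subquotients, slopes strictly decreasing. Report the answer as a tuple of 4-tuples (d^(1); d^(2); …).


Via rank(M_{q-1}∘⋯∘M_p): M ≅ I[1,4], I[2,4], I[4,4]^2.
μ_θ-semistable layers: μ^(1)=23; μ^(2)=-13; μ^(3)=-22

((0, 0, 2, 2); (0, 0, 0, 2); (1, 2, 0, 0))


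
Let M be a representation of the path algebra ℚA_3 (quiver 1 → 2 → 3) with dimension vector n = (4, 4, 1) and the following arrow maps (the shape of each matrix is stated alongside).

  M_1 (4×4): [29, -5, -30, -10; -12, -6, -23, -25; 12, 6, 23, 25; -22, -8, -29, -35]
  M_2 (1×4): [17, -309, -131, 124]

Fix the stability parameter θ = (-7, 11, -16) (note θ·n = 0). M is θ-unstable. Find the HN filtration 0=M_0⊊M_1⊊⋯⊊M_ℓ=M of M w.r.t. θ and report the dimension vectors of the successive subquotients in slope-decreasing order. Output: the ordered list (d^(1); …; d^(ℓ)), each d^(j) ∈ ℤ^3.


Via rank(M_{q-1}∘⋯∘M_p): M ≅ I[1,1]^2, I[1,2], I[1,3], I[2,2]^2.
μ_θ-semistable layers: μ^(1)=11; μ^(2)=-5/2; μ^(3)=-7

((0, 3, 0); (0, 1, 1); (4, 0, 0))


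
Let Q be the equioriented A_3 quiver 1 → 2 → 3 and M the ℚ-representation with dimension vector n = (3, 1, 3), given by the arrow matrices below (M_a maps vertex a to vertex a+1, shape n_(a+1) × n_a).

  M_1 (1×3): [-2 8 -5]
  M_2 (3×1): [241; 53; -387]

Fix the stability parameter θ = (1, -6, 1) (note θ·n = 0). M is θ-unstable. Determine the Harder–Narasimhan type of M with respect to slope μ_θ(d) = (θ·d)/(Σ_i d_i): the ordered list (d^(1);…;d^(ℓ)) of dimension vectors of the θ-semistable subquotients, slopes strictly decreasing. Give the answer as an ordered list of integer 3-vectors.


Interval decomposition of M: I[1,1]^2, I[1,3], I[3,3]^2.
HN type (ℓ=2): μ^(1)=1; μ^(2)=-5/2

((2, 0, 3); (1, 1, 0))


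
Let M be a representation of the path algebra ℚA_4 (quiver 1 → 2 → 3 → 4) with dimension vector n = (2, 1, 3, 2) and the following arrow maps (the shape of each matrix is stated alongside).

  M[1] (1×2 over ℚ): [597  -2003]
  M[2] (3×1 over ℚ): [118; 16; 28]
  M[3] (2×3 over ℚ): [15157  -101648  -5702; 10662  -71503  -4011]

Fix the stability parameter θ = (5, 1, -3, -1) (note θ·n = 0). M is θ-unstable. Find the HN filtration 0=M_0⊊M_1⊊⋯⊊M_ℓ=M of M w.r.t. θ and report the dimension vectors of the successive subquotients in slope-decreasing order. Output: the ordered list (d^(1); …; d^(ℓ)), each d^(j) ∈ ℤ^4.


Interval decomposition of M: I[1,1], I[1,4], I[3,3], I[3,4].
HN type (ℓ=4): μ^(1)=5; μ^(2)=1/2; μ^(3)=-1; μ^(4)=-3

((1, 0, 0, 0); (1, 1, 1, 1); (0, 0, 0, 1); (0, 0, 2, 0))


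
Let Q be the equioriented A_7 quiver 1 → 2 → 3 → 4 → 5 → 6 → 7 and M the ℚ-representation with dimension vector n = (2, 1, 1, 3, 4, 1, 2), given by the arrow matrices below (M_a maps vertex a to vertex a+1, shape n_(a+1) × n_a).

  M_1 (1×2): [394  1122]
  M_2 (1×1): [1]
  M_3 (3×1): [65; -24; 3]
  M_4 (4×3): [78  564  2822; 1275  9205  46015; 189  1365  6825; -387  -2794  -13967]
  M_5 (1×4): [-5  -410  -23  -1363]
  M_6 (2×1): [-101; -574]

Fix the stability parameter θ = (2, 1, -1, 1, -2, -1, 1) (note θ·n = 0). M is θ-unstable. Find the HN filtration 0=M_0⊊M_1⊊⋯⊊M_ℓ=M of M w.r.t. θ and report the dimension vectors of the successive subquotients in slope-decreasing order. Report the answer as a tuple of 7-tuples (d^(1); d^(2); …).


Barcode: M ≅ I[1,1], I[1,4], I[4,5], I[4,7], I[5,5]^2, I[7,7]. HN layers by μ_θ (6 steps, strictly decreasing):
  μ^(1)=2; μ^(2)=1; μ^(3)=2/3; μ^(4)=-1/2; μ^(5)=-2/3; μ^(6)=-2

((1, 0, 0, 0, 0, 0, 0); (0, 0, 0, 1, 0, 0, 2); (1, 1, 1, 0, 0, 0, 0); (0, 0, 0, 1, 1, 0, 0); (0, 0, 0, 1, 1, 1, 0); (0, 0, 0, 0, 2, 0, 0))


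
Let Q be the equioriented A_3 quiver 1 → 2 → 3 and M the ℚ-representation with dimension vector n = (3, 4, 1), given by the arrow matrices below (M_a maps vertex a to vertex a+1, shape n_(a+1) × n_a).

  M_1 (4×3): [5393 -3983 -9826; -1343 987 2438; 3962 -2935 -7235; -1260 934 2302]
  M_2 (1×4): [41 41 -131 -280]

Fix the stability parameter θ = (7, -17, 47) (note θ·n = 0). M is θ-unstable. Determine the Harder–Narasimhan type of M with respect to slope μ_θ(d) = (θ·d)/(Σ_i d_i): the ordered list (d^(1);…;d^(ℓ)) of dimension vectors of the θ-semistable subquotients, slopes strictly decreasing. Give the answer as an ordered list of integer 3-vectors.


Interval decomposition of M: I[1,2]^2, I[1,3], I[2,2].
HN type (ℓ=3): μ^(1)=47; μ^(2)=-5; μ^(3)=-17

((0, 0, 1); (3, 3, 0); (0, 1, 0))


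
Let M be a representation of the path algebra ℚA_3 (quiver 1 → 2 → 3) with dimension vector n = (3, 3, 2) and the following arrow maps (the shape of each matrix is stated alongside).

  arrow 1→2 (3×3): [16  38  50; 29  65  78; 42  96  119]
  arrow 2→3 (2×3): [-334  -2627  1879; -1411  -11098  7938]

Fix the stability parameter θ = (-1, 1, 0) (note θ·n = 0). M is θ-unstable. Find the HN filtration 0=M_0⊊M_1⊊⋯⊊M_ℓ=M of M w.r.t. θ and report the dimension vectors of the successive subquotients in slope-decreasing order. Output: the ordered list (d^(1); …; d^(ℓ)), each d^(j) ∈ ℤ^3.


Interval decomposition of M: I[1,2], I[1,3]^2.
HN type (ℓ=3): μ^(1)=1; μ^(2)=1/2; μ^(3)=-1

((0, 1, 0); (0, 2, 2); (3, 0, 0))


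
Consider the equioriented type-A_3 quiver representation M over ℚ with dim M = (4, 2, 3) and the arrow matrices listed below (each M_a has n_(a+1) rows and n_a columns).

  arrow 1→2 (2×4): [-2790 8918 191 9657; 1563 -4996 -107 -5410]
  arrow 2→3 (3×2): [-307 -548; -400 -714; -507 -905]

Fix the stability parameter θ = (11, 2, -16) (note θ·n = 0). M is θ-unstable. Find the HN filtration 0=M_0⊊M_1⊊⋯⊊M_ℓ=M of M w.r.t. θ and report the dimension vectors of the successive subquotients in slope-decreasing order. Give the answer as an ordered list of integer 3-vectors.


Via rank(M_{q-1}∘⋯∘M_p): M ≅ I[1,1]^2, I[1,3]^2, I[3,3].
μ_θ-semistable layers: μ^(1)=11; μ^(2)=-1; μ^(3)=-16

((2, 0, 0); (2, 2, 2); (0, 0, 1))


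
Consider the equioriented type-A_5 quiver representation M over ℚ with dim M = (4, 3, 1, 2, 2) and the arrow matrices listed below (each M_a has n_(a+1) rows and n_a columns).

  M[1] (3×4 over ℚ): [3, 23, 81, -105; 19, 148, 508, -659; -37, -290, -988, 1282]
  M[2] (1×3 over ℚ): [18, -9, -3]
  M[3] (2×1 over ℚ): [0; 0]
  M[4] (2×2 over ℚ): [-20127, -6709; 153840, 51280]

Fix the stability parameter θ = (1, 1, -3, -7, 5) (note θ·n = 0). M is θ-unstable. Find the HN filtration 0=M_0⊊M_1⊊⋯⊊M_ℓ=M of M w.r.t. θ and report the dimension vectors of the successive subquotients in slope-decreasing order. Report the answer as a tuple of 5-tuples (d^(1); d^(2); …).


Barcode: M ≅ I[1,1], I[1,2]^2, I[1,3], I[4,4], I[4,5], I[5,5]. HN layers by μ_θ (4 steps, strictly decreasing):
  μ^(1)=5; μ^(2)=1; μ^(3)=-1/3; μ^(4)=-7

((0, 0, 0, 0, 2); (3, 2, 0, 0, 0); (1, 1, 1, 0, 0); (0, 0, 0, 2, 0))


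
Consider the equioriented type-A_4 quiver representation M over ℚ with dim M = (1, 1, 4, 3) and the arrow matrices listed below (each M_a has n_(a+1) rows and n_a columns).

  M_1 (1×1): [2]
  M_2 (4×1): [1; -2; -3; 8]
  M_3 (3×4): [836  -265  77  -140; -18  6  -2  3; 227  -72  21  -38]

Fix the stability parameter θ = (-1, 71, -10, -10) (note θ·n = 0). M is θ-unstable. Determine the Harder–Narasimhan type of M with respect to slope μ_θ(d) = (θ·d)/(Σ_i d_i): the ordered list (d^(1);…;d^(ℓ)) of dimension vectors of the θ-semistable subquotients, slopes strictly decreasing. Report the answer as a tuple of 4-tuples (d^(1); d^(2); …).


Barcode: M ≅ I[1,4], I[3,3], I[3,4]^2. HN layers by μ_θ (3 steps, strictly decreasing):
  μ^(1)=17; μ^(2)=-1; μ^(3)=-10

((0, 1, 1, 1); (1, 0, 0, 0); (0, 0, 3, 2))


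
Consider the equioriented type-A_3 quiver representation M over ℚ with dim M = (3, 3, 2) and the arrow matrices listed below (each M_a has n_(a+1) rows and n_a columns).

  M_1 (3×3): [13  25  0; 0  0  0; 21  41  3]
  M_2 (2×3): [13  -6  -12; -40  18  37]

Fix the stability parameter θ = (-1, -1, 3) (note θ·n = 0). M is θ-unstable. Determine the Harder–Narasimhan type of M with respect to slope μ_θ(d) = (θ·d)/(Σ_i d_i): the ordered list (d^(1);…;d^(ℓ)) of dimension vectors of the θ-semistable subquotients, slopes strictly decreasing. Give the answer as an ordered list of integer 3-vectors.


Via rank(M_{q-1}∘⋯∘M_p): M ≅ I[1,1], I[1,3]^2, I[2,2].
μ_θ-semistable layers: μ^(1)=3; μ^(2)=-1

((0, 0, 2); (3, 3, 0))


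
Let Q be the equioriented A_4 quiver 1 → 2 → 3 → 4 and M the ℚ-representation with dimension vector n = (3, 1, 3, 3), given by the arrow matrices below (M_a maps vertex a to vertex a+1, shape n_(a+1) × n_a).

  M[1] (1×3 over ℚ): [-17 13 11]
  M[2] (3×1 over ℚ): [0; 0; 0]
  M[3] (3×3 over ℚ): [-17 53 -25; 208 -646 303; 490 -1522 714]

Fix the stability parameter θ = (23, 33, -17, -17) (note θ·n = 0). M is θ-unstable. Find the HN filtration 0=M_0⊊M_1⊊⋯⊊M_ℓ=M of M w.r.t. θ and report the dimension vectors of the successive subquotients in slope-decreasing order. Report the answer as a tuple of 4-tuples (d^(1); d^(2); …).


Via rank(M_{q-1}∘⋯∘M_p): M ≅ I[1,1]^2, I[1,2], I[3,3], I[3,4]^2, I[4,4].
μ_θ-semistable layers: μ^(1)=33; μ^(2)=23; μ^(3)=-17

((0, 1, 0, 0); (3, 0, 0, 0); (0, 0, 3, 3))


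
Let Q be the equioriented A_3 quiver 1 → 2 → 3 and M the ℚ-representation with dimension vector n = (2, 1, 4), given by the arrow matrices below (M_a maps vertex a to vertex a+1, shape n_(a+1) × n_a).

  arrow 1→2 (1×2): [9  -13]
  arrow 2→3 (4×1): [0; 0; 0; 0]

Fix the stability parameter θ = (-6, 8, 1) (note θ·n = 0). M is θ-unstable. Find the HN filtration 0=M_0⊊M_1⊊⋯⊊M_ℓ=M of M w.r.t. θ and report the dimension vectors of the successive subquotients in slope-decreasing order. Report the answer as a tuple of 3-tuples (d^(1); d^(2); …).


Via rank(M_{q-1}∘⋯∘M_p): M ≅ I[1,1], I[1,2], I[3,3]^4.
μ_θ-semistable layers: μ^(1)=8; μ^(2)=1; μ^(3)=-6

((0, 1, 0); (0, 0, 4); (2, 0, 0))


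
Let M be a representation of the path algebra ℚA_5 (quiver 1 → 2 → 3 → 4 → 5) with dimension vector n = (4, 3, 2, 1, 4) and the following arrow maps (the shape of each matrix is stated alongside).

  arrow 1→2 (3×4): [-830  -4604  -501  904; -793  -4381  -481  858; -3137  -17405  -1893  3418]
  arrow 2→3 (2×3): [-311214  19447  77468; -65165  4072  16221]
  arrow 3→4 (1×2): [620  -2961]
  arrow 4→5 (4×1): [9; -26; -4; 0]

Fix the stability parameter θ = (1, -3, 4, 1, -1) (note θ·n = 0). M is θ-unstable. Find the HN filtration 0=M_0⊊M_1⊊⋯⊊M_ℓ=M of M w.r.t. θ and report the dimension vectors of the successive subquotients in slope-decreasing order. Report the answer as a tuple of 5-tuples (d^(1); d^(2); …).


Barcode: M ≅ I[1,1]^2, I[1,3], I[1,5], I[2,2], I[5,5]^3. HN layers by μ_θ (5 steps, strictly decreasing):
  μ^(1)=4; μ^(2)=4/3; μ^(3)=1; μ^(4)=-1; μ^(5)=-3

((0, 0, 1, 0, 0); (0, 0, 1, 1, 1); (2, 0, 0, 0, 0); (2, 2, 0, 0, 3); (0, 1, 0, 0, 0))


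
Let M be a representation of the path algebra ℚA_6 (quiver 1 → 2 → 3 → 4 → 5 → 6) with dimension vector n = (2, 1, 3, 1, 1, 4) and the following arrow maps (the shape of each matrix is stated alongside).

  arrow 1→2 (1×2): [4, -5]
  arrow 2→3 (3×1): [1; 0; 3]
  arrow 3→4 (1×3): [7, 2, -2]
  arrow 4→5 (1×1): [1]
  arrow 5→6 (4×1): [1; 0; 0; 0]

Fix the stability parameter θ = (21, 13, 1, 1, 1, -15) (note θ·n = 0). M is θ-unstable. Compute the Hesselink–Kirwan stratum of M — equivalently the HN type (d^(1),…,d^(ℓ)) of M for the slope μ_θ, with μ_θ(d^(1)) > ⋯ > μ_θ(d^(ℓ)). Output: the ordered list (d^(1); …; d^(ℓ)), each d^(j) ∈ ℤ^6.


Interval decomposition of M: I[1,1], I[1,6], I[3,3]^2, I[6,6]^3.
HN type (ℓ=4): μ^(1)=21; μ^(2)=11/3; μ^(3)=1; μ^(4)=-15

((1, 0, 0, 0, 0, 0); (1, 1, 1, 1, 1, 1); (0, 0, 2, 0, 0, 0); (0, 0, 0, 0, 0, 3))


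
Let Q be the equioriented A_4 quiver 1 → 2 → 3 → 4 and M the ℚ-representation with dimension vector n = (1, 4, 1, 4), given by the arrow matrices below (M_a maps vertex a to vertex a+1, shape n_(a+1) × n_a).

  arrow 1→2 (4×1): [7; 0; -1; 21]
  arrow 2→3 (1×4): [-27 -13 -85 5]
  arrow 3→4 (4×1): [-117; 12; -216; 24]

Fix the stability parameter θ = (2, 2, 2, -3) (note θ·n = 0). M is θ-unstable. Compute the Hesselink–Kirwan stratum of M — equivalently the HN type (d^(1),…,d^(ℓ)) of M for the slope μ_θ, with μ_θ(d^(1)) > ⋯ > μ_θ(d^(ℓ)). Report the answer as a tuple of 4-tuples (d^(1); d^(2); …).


Barcode: M ≅ I[1,4], I[2,2]^3, I[4,4]^3. HN layers by μ_θ (3 steps, strictly decreasing):
  μ^(1)=2; μ^(2)=3/4; μ^(3)=-3

((0, 3, 0, 0); (1, 1, 1, 1); (0, 0, 0, 3))


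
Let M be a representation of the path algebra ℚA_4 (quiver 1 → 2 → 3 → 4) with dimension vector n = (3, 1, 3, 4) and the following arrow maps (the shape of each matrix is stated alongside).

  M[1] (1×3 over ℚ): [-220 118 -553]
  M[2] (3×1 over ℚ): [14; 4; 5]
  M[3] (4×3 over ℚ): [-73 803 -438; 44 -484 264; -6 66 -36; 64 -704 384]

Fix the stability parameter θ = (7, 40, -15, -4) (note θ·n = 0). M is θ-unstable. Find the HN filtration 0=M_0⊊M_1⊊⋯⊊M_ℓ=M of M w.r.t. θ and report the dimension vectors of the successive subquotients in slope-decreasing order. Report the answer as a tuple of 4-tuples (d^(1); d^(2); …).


Via rank(M_{q-1}∘⋯∘M_p): M ≅ I[1,1]^2, I[1,3], I[3,3], I[3,4], I[4,4]^3.
μ_θ-semistable layers: μ^(1)=25/2; μ^(2)=7; μ^(3)=-4; μ^(4)=-15

((0, 1, 1, 0); (3, 0, 0, 0); (0, 0, 0, 4); (0, 0, 2, 0))


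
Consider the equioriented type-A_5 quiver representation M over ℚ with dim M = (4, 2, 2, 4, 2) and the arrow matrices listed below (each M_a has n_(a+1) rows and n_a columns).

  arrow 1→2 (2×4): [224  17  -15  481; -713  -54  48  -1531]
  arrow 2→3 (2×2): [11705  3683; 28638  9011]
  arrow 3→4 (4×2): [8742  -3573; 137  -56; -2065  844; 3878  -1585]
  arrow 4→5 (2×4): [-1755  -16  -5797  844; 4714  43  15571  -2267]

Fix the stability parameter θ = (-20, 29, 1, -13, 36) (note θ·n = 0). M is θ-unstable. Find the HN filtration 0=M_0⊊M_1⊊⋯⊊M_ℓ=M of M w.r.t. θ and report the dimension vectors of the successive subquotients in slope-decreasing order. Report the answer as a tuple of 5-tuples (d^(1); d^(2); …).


Interval decomposition of M: I[1,1]^2, I[1,5]^2, I[4,4]^2.
HN type (ℓ=4): μ^(1)=36; μ^(2)=17/3; μ^(3)=-13; μ^(4)=-20

((0, 0, 0, 0, 2); (0, 2, 2, 2, 0); (0, 0, 0, 2, 0); (4, 0, 0, 0, 0))


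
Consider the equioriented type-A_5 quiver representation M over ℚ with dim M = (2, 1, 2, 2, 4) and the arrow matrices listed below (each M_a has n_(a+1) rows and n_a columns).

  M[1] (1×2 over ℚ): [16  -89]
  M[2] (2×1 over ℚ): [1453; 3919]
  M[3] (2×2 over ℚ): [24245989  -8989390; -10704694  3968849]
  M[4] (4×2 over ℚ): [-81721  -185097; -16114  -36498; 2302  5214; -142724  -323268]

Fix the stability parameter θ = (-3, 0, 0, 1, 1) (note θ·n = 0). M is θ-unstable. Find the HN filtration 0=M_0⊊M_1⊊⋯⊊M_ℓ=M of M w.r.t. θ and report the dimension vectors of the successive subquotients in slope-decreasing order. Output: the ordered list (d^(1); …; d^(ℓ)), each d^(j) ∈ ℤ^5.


Interval decomposition of M: I[1,1], I[1,4], I[3,5], I[5,5]^3.
HN type (ℓ=3): μ^(1)=1; μ^(2)=0; μ^(3)=-3

((0, 0, 0, 2, 4); (0, 1, 2, 0, 0); (2, 0, 0, 0, 0))


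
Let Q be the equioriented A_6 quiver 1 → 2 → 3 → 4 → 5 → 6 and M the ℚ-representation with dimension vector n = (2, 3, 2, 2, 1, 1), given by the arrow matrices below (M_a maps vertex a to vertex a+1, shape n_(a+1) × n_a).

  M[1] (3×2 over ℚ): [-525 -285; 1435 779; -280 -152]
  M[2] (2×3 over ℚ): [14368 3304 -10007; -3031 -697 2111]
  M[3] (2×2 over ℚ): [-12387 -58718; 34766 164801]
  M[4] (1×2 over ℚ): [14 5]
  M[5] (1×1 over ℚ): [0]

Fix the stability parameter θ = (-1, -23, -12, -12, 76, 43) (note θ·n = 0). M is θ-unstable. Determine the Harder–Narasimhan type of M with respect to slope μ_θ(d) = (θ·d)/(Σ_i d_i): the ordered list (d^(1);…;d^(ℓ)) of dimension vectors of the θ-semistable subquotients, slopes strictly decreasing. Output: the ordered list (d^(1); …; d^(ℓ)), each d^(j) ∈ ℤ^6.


Via rank(M_{q-1}∘⋯∘M_p): M ≅ I[1,1], I[1,2], I[2,4], I[2,5], I[6,6].
μ_θ-semistable layers: μ^(1)=76; μ^(2)=43; μ^(3)=-1; μ^(4)=-12; μ^(5)=-23

((0, 0, 0, 0, 1, 0); (0, 0, 0, 0, 0, 1); (1, 0, 0, 0, 0, 0); (1, 1, 2, 2, 0, 0); (0, 2, 0, 0, 0, 0))


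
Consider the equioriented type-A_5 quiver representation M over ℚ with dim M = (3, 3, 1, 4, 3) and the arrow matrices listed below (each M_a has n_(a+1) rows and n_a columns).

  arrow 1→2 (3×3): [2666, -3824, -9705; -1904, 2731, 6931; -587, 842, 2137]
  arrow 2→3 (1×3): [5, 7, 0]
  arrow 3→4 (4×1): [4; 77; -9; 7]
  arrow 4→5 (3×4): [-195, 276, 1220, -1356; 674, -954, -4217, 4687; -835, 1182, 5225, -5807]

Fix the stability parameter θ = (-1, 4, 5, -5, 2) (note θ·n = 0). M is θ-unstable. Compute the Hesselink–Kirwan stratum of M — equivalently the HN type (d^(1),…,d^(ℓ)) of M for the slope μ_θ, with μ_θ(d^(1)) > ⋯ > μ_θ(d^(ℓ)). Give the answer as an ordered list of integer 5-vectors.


Interval decomposition of M: I[1,2]^2, I[1,4], I[4,4], I[4,5]^2, I[5,5].
HN type (ℓ=5): μ^(1)=4; μ^(2)=2; μ^(3)=4/3; μ^(4)=-1; μ^(5)=-5

((0, 2, 0, 0, 0); (0, 0, 0, 0, 3); (0, 1, 1, 1, 0); (3, 0, 0, 0, 0); (0, 0, 0, 3, 0))


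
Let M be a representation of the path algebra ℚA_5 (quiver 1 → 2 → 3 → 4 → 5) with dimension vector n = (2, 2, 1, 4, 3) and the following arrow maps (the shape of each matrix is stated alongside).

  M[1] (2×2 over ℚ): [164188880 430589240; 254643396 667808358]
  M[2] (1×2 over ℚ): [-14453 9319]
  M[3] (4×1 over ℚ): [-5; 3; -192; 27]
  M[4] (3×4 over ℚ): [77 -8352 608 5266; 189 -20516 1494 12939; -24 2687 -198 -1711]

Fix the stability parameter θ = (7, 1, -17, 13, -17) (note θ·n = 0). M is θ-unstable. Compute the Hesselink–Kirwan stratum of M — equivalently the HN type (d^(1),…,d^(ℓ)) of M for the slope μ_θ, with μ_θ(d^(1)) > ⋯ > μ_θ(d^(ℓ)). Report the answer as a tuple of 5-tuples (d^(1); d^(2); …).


Barcode: M ≅ I[1,1], I[1,5], I[2,2], I[4,4], I[4,5]^2. HN layers by μ_θ (5 steps, strictly decreasing):
  μ^(1)=13; μ^(2)=7; μ^(3)=1; μ^(4)=-2; μ^(5)=-3

((0, 0, 0, 1, 0); (1, 0, 0, 0, 0); (0, 1, 0, 0, 0); (0, 0, 0, 3, 3); (1, 1, 1, 0, 0))


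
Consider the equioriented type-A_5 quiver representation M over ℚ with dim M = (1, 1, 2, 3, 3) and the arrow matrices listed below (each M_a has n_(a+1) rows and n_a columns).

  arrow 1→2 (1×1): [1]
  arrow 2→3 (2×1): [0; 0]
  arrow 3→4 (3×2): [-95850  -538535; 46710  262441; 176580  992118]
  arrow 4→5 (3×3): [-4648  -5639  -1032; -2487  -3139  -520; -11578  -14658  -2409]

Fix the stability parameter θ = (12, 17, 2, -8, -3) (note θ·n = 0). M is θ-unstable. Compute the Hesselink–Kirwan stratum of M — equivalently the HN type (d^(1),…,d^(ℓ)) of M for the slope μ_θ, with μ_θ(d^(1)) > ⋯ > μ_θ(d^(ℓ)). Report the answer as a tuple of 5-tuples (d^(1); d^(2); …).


Via rank(M_{q-1}∘⋯∘M_p): M ≅ I[1,2], I[3,3], I[3,5], I[4,5]^2.
μ_θ-semistable layers: μ^(1)=17; μ^(2)=12; μ^(3)=2; μ^(4)=-3; μ^(5)=-8

((0, 1, 0, 0, 0); (1, 0, 0, 0, 0); (0, 0, 1, 0, 0); (0, 0, 1, 1, 3); (0, 0, 0, 2, 0))


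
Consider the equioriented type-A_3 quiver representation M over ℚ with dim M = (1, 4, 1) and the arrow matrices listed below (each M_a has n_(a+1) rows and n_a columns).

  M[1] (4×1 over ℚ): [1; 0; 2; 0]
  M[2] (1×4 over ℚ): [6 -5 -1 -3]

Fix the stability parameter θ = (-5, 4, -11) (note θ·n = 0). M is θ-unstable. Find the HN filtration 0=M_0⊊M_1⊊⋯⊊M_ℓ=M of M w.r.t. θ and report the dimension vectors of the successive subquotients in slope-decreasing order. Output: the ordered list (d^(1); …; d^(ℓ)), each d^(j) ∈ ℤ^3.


Barcode: M ≅ I[1,3], I[2,2]^3. HN layers by μ_θ (3 steps, strictly decreasing):
  μ^(1)=4; μ^(2)=-7/2; μ^(3)=-5

((0, 3, 0); (0, 1, 1); (1, 0, 0))


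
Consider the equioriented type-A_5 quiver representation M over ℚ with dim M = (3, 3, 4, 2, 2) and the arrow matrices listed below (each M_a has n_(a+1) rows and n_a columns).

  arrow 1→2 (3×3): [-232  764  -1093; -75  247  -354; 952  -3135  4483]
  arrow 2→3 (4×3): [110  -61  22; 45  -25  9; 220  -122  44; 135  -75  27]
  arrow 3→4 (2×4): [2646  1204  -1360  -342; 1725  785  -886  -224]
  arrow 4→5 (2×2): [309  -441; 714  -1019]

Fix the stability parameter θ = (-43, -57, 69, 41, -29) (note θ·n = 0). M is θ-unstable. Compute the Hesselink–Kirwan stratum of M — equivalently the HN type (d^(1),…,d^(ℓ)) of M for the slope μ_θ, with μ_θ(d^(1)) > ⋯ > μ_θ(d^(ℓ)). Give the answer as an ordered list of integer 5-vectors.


Barcode: M ≅ I[1,2], I[1,5]^2, I[3,3]^2. HN layers by μ_θ (3 steps, strictly decreasing):
  μ^(1)=69; μ^(2)=27; μ^(3)=-50

((0, 0, 2, 0, 0); (0, 0, 2, 2, 2); (3, 3, 0, 0, 0))


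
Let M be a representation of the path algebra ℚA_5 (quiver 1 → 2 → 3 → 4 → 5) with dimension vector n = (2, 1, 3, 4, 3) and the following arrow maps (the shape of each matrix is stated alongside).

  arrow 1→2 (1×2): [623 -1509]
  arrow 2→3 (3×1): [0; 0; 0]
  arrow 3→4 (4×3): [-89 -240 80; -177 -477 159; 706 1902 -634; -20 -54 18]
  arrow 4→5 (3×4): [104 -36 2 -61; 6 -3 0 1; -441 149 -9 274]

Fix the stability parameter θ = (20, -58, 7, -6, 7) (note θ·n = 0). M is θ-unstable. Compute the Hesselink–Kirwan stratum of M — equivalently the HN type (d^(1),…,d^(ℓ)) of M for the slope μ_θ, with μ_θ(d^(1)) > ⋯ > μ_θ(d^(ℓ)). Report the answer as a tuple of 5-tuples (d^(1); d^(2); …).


Interval decomposition of M: I[1,1], I[1,2], I[3,3], I[3,5]^2, I[4,4], I[4,5].
HN type (ℓ=5): μ^(1)=20; μ^(2)=7; μ^(3)=1/2; μ^(4)=-6; μ^(5)=-19

((1, 0, 0, 0, 0); (0, 0, 1, 0, 3); (0, 0, 2, 2, 0); (0, 0, 0, 2, 0); (1, 1, 0, 0, 0))


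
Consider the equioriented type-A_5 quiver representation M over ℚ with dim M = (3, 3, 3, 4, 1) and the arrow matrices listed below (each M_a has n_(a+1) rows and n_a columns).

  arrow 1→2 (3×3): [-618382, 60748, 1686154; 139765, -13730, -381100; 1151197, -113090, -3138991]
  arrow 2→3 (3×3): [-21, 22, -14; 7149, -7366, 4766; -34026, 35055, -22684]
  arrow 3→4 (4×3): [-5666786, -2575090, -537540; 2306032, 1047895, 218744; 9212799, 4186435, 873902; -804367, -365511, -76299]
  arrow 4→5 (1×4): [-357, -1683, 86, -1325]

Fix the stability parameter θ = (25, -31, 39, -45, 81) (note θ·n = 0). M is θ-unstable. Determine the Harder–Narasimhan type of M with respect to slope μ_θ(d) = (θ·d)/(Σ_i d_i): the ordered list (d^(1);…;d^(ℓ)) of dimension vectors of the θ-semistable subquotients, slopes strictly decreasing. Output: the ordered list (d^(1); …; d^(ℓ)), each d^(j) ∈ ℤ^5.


Barcode: M ≅ I[1,1], I[1,2], I[1,5], I[2,4], I[3,4], I[4,4]. HN layers by μ_θ (5 steps, strictly decreasing):
  μ^(1)=81; μ^(2)=25; μ^(3)=-3; μ^(4)=-31; μ^(5)=-45

((0, 0, 0, 0, 1); (1, 0, 0, 0, 0); (2, 2, 3, 3, 0); (0, 1, 0, 0, 0); (0, 0, 0, 1, 0))


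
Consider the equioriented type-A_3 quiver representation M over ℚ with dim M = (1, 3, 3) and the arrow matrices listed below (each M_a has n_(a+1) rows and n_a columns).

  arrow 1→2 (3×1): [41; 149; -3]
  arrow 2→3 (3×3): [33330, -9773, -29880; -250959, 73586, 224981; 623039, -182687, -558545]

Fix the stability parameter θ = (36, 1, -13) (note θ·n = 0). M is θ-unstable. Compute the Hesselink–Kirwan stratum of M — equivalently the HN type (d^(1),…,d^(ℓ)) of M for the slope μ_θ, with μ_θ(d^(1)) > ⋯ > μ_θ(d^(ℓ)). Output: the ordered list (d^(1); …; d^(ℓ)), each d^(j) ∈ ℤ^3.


Interval decomposition of M: I[1,3], I[2,3]^2.
HN type (ℓ=2): μ^(1)=8; μ^(2)=-6

((1, 1, 1); (0, 2, 2))


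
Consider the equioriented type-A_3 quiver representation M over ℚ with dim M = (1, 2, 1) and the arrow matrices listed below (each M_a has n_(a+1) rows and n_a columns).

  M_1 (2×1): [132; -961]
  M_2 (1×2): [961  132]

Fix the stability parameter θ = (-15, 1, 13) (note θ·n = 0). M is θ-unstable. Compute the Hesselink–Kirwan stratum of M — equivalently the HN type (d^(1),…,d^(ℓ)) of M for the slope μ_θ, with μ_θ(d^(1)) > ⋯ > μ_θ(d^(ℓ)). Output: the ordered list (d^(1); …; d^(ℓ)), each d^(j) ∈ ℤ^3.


Barcode: M ≅ I[1,2], I[2,3]. HN layers by μ_θ (3 steps, strictly decreasing):
  μ^(1)=13; μ^(2)=1; μ^(3)=-15

((0, 0, 1); (0, 2, 0); (1, 0, 0))


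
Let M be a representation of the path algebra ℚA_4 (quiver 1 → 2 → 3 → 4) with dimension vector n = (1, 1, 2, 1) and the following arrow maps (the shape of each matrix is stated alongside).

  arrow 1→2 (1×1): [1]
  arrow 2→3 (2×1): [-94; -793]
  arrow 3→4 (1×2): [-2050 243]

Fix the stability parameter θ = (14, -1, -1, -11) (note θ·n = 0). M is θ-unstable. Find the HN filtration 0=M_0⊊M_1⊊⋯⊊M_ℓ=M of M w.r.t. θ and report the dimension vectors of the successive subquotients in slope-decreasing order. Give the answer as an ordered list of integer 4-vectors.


Barcode: M ≅ I[1,4], I[3,3]. HN layers by μ_θ (2 steps, strictly decreasing):
  μ^(1)=1/4; μ^(2)=-1

((1, 1, 1, 1); (0, 0, 1, 0))


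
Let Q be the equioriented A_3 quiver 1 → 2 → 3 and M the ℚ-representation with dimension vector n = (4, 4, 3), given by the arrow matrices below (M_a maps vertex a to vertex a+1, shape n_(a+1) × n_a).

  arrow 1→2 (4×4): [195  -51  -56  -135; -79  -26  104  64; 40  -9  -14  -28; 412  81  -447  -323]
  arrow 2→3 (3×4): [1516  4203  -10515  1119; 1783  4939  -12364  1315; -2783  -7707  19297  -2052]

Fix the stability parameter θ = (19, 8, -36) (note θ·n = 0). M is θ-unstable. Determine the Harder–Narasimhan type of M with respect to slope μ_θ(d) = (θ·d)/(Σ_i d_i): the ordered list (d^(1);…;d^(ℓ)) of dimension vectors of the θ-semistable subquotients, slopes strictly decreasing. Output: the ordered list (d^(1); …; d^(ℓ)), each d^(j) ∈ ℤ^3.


Interval decomposition of M: I[1,2], I[1,3]^3.
HN type (ℓ=2): μ^(1)=27/2; μ^(2)=-3

((1, 1, 0); (3, 3, 3))


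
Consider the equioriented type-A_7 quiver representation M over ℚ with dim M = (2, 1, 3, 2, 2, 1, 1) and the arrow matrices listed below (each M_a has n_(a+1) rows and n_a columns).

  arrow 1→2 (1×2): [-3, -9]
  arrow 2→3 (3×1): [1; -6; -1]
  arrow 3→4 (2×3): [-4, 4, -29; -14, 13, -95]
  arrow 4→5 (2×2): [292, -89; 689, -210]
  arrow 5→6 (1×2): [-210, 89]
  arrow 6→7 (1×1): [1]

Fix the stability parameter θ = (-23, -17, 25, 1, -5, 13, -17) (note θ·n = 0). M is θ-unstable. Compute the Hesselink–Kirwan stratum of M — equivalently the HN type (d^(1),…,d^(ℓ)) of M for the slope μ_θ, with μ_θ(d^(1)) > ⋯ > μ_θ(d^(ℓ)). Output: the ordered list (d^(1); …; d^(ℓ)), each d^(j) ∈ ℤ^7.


Barcode: M ≅ I[1,1], I[1,7], I[3,3], I[3,5]. HN layers by μ_θ (5 steps, strictly decreasing):
  μ^(1)=25; μ^(2)=7; μ^(3)=17/5; μ^(4)=-17; μ^(5)=-23

((0, 0, 1, 0, 0, 0, 0); (0, 0, 1, 1, 1, 0, 0); (0, 0, 1, 1, 1, 1, 1); (0, 1, 0, 0, 0, 0, 0); (2, 0, 0, 0, 0, 0, 0))


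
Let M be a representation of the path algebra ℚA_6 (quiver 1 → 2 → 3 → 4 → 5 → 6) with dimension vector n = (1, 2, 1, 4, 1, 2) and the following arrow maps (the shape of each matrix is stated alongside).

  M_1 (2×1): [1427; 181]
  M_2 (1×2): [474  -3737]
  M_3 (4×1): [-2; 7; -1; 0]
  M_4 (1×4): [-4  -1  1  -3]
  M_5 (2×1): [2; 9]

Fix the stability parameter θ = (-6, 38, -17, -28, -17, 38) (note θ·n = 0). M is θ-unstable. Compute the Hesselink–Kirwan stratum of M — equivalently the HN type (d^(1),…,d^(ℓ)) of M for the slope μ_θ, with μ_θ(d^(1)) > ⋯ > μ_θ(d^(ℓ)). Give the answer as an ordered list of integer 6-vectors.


Interval decomposition of M: I[1,4], I[2,2], I[4,4]^2, I[4,6], I[6,6].
HN type (ℓ=5): μ^(1)=38; μ^(2)=-7/3; μ^(3)=-6; μ^(4)=-17; μ^(5)=-28

((0, 1, 0, 0, 0, 2); (0, 1, 1, 1, 0, 0); (1, 0, 0, 0, 0, 0); (0, 0, 0, 0, 1, 0); (0, 0, 0, 3, 0, 0))


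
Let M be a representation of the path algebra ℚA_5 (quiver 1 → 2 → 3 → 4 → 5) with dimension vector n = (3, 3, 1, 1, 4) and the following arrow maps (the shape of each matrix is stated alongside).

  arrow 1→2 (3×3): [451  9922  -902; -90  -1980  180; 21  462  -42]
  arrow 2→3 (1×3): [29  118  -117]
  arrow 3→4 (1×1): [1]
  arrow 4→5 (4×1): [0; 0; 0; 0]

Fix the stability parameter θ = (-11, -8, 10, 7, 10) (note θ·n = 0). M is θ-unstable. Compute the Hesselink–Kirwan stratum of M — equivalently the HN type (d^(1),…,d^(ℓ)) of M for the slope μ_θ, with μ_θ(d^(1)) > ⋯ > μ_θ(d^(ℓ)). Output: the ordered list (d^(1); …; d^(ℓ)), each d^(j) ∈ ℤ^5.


Barcode: M ≅ I[1,1]^2, I[1,4], I[2,2]^2, I[5,5]^4. HN layers by μ_θ (4 steps, strictly decreasing):
  μ^(1)=10; μ^(2)=17/2; μ^(3)=-8; μ^(4)=-11

((0, 0, 0, 0, 4); (0, 0, 1, 1, 0); (0, 3, 0, 0, 0); (3, 0, 0, 0, 0))


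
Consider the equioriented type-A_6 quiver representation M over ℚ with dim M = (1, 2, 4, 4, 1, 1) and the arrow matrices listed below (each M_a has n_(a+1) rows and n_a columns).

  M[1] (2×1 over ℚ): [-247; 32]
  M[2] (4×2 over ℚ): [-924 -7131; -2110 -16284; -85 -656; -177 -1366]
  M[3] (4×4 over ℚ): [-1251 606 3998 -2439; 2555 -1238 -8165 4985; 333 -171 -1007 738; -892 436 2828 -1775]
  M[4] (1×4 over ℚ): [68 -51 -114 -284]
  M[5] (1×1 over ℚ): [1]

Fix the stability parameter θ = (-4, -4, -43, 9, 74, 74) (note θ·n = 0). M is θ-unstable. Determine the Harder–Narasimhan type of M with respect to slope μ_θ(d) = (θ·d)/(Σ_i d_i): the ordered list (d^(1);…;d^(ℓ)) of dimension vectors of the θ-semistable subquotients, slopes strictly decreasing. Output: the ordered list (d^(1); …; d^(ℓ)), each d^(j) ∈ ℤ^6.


Via rank(M_{q-1}∘⋯∘M_p): M ≅ I[1,6], I[2,4], I[3,4]^2.
μ_θ-semistable layers: μ^(1)=74; μ^(2)=9; μ^(3)=-17; μ^(4)=-47/2; μ^(5)=-43

((0, 0, 0, 0, 1, 1); (0, 0, 0, 4, 0, 0); (1, 1, 1, 0, 0, 0); (0, 1, 1, 0, 0, 0); (0, 0, 2, 0, 0, 0))


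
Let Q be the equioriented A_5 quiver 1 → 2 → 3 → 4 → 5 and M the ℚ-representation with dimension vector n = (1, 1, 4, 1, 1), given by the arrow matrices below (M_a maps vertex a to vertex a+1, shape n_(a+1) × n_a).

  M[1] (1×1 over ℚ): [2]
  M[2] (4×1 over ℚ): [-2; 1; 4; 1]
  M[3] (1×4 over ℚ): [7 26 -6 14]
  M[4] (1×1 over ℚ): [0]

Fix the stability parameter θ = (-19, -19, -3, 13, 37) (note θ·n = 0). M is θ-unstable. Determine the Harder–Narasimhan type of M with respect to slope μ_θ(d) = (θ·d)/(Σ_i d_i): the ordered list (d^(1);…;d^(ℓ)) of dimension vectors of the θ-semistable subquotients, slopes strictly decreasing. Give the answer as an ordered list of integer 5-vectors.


Barcode: M ≅ I[1,4], I[3,3]^3, I[5,5]. HN layers by μ_θ (4 steps, strictly decreasing):
  μ^(1)=37; μ^(2)=13; μ^(3)=-3; μ^(4)=-19

((0, 0, 0, 0, 1); (0, 0, 0, 1, 0); (0, 0, 4, 0, 0); (1, 1, 0, 0, 0))


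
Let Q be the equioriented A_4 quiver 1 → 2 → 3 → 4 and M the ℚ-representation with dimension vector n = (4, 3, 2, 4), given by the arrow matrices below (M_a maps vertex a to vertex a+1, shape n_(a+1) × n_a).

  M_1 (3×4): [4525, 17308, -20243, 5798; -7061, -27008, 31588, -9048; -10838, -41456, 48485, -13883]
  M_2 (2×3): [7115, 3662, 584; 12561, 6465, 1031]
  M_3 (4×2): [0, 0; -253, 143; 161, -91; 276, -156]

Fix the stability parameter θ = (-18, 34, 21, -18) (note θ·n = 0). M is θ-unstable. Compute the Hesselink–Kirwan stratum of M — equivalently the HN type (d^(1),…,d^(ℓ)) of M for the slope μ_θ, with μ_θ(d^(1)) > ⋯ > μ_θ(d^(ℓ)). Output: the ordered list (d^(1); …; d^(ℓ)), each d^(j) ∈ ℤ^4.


Interval decomposition of M: I[1,1], I[1,2], I[1,3], I[1,4], I[4,4]^3.
HN type (ℓ=4): μ^(1)=34; μ^(2)=55/2; μ^(3)=37/3; μ^(4)=-18

((0, 1, 0, 0); (0, 1, 1, 0); (0, 1, 1, 1); (4, 0, 0, 3))


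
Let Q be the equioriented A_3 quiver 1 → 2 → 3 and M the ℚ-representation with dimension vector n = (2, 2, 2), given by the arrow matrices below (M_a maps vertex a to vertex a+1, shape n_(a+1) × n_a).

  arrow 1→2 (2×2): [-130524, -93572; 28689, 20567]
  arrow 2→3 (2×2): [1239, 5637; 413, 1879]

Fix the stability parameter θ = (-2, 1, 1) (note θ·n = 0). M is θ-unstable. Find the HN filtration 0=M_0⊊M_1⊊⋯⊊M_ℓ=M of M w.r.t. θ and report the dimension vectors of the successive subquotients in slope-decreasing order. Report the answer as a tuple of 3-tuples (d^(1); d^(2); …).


Interval decomposition of M: I[1,1], I[1,3], I[2,2], I[3,3].
HN type (ℓ=2): μ^(1)=1; μ^(2)=-2

((0, 2, 2); (2, 0, 0))


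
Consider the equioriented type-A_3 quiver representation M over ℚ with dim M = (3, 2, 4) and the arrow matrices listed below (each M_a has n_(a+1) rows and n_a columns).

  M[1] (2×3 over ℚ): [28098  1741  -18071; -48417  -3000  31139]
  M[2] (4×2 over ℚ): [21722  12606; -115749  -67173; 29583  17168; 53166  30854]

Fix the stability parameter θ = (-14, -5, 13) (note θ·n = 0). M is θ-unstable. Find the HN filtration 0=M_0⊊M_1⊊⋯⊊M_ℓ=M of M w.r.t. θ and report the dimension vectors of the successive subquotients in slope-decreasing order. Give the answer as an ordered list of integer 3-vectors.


Via rank(M_{q-1}∘⋯∘M_p): M ≅ I[1,1], I[1,3]^2, I[3,3]^2.
μ_θ-semistable layers: μ^(1)=13; μ^(2)=-5; μ^(3)=-14

((0, 0, 4); (0, 2, 0); (3, 0, 0))
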